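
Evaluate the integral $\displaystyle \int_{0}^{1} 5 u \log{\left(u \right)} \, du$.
$- \frac{5}{4}$

Start from the elementary integral
$$J(a) = \int_{0}^{1} 5 u^{a} \, du = \frac{5}{a + 1}.$$

Differentiating under the integral sign brings down a factor of $\ln u$:
$$\frac{dJ}{da} = \int_{0}^{1} 5 u^{a} \log{\left(u \right)} \, du = - \frac{5}{\left(a + 1\right)^{2}}.$$

The integral on the left is $I$, so $I = - \frac{5}{\left(a + 1\right)^{2}}$.

Setting $a = 1$:
$$I = - \frac{5}{4}.$$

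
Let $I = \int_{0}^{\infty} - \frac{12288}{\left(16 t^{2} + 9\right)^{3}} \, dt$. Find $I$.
$- \frac{64 \pi}{27}$

Recall the elementary integral
$$J(a) = \int_{0}^{\infty} - \frac{3}{a^{2} + t^{2}} \, dt = - \frac{3 \pi}{2 a}.$$

Differentiating under the integral sign with respect to $a$,
$$\frac{dJ}{da} = \int_{0}^{\infty} \frac{6 a}{\left(a^{2} + t^{2}\right)^{2}} \, dt = \frac{3 \pi}{2 a^{2}},$$
so $\int_{0}^{\infty} - \frac{3}{\left(a^{2} + t^{2}\right)^{2}} \, dt = - \frac{3 \pi}{4 a^{3}}$.

Repeating — each differentiation of $1/(t^2+a^2)^j$ produces $-2ja/(t^2+a^2)^{j+1}$ — and dividing through by $-2ja$ at each step yields, after $2$ differentiations in total,
$$\int_{0}^{\infty} - \frac{3}{\left(a^{2} + t^{2}\right)^{3}} \, dt = - \frac{9 \pi}{16 a^{5}}.$$

Setting $a = \frac{3}{4}$:
$$I = - \frac{64 \pi}{27}.$$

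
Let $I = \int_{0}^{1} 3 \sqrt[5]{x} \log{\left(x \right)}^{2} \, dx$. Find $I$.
$\frac{125}{36}$

Consider the simpler parametrised integral
$$J(a) = \int_{0}^{1} 3 x^{a} \, dx = \frac{3}{a + 1}.$$

Differentiating under the integral sign brings down a factor of $\ln x$:
$$\frac{dJ}{da} = \int_{0}^{1} 3 x^{a} \log{\left(x \right)} \, dx = - \frac{3}{\left(a + 1\right)^{2}}.$$

Repeating twice in total — each differentiation brings down another $\ln x$ — gives
$$\frac{d^{2}J}{da^{2}} = \int_{0}^{1} 3 x^{a} \log{\left(x \right)}^{2} \, dx = \frac{6}{\left(a + 1\right)^{3}},$$
and the integrand here is exactly the target integrand, so $I = \frac{6}{\left(a + 1\right)^{3}}$.

Setting $a = \frac{1}{5}$:
$$I = \frac{125}{36}.$$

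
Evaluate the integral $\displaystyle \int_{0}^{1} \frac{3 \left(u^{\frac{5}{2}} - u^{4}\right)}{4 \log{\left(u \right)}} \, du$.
$\log{\left(\frac{\sqrt[4]{10} \cdot 7^{\frac{3}{4}}}{10} \right)}$

Replace the exponent $\frac{5}{2}$ by a parameter $a$: let $I(a) = \int_{0}^{1} \frac{3 \left(- u^{4} + u^{a}\right)}{4 \log{\left(u \right)}} \, du$.

Since $\dfrac{\partial}{\partial a}\,u^{a} = u^{a} \ln u$, the $\ln u$ in the denominator cancels and
$$\frac{dI}{da} = \int_{0}^{1} \frac{3}{4} u^{a} \, du = \frac{3}{4} \left[\frac{u^{a+1}}{a+1}\right]_0^1 = \frac{3}{4 \left(a + 1\right)}.$$

Integrating with respect to $a$ gives $I(a) = \frac{3 \log{\left(a + 1 \right)}}{4} - \frac{3 \log{\left(5 \right)}}{4} + C$.

At $a = 4$ the integrand is identically $0$, so $I(4) = 0$. The closed form gives $0$, hence $C = 0$.

Setting $a = \frac{5}{2}$:
$$I = \log{\left(\frac{\sqrt[4]{10} \cdot 7^{\frac{3}{4}}}{10} \right)}.$$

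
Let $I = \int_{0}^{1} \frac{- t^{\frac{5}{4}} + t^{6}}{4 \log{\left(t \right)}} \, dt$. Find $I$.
$\log{\left(\frac{\sqrt{6} \sqrt[4]{7}}{3} \right)}$

Consider the one-parameter family: let $I(a) = \int_{0}^{1} \frac{t^{6} - t^{a}}{4 \log{\left(t \right)}} \, dt$.

Since $\dfrac{\partial}{\partial a}\,t^{a} = t^{a} \ln t$, the $\ln t$ in the denominator cancels and
$$\frac{dI}{da} = \int_{0}^{1} - \frac{1}{4} t^{a} \, dt = - \frac{1}{4} \left[\frac{t^{a+1}}{a+1}\right]_0^1 = - \frac{1}{4 a + 4}.$$

Integrating with respect to $a$ gives $I(a) = - \frac{\log{\left(a + 1 \right)}}{4} + \frac{\log{\left(7 \right)}}{4} + C$.

At $a = 6$ the integrand is identically $0$, so $I(6) = 0$. The closed form gives $0$, hence $C = 0$.

Setting $a = \frac{5}{4}$:
$$I = \log{\left(\frac{\sqrt{6} \sqrt[4]{7}}{3} \right)}.$$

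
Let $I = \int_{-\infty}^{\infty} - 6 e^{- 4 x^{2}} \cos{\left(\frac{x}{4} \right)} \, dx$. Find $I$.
$- \frac{3 \sqrt{\pi}}{e^{\frac{1}{256}}}$

Define $I(b) = \int_{-\infty}^{\infty} - 6 e^{- 4 x^{2}} \cos{\left(b x \right)} \, dx$.

Differentiating under the integral sign,
$$I'(b) = \int_{-\infty}^{\infty} 6 x e^{- 4 x^{2}} \sin{\left(b x \right)} \, dx.$$

Integrate $\int_{-\infty}^{\infty} x \sin(b x)\, e^{- 4 x^{2}}\, dx$ by parts with $u = \sin(b x)$ and $dv = x\, e^{- 4 x^{2}}\, dx$, giving $v = - \frac{e^{- 4 x^{2}}}{8}$. The boundary term vanishes and
$$\int_{-\infty}^{\infty} x \sin(b x)\, e^{- 4 x^{2}}\, dx = \frac{b}{8} \int_{-\infty}^{\infty} \cos(b x)\, e^{- 4 x^{2}}\, dx,$$
so $I'(b) = - \frac{b}{8}\, I(b)$.

This is a separable first-order ODE; solving with the initial condition $I(0) = \int_{-\infty}^{\infty} - 6 e^{- 4 x^{2}}\,dx = - 3 \sqrt{\pi}$ gives
$$I(b) = - 3 \sqrt{\pi} e^{- \frac{b^{2}}{16}}.$$

Setting $b = \frac{1}{4}$:
$$I = - \frac{3 \sqrt{\pi}}{e^{\frac{1}{256}}}.$$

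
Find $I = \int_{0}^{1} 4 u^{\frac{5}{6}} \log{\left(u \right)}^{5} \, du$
$- \frac{22394880}{1771561}$

Begin with the known integral
$$J(a) = \int_{0}^{1} 4 u^{a} \, du = \frac{4}{a + 1}.$$

Differentiating under the integral sign brings down a factor of $\ln u$:
$$\frac{dJ}{da} = \int_{0}^{1} 4 u^{a} \log{\left(u \right)} \, du = - \frac{4}{\left(a + 1\right)^{2}}.$$

Repeating $5$ times in total — each differentiation brings down another $\ln u$ — gives
$$\frac{d^{5}J}{da^{5}} = \int_{0}^{1} 4 u^{a} \log{\left(u \right)}^{5} \, du = - \frac{480}{\left(a + 1\right)^{6}},$$
and the integrand here is exactly the target integrand, so $I = - \frac{480}{\left(a + 1\right)^{6}}$.

Setting $a = \frac{5}{6}$:
$$I = - \frac{22394880}{1771561}.$$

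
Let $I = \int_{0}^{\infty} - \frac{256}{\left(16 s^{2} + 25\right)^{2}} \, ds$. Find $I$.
$- \frac{16 \pi}{125}$

Begin with the known result
$$J(a) = \int_{0}^{\infty} - \frac{1}{a^{2} + s^{2}} \, ds = - \frac{\pi}{2 a}.$$

Differentiating under the integral sign with respect to $a$,
$$\frac{dJ}{da} = \int_{0}^{\infty} \frac{2 a}{\left(a^{2} + s^{2}\right)^{2}} \, ds = \frac{\pi}{2 a^{2}},$$
so $\int_{0}^{\infty} - \frac{1}{\left(a^{2} + s^{2}\right)^{2}} \, ds = - \frac{\pi}{4 a^{3}}$.

Setting $a = \frac{5}{4}$:
$$I = - \frac{16 \pi}{125}.$$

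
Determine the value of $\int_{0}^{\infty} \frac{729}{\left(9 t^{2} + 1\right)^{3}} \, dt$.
$\frac{729 \pi}{16}$

Begin with the known result
$$J(a) = \int_{0}^{\infty} \frac{1}{a^{2} + t^{2}} \, dt = \frac{\pi}{2 a}.$$

Differentiating under the integral sign with respect to $a$,
$$\frac{dJ}{da} = \int_{0}^{\infty} - \frac{2 a}{\left(a^{2} + t^{2}\right)^{2}} \, dt = - \frac{\pi}{2 a^{2}},$$
so $\int_{0}^{\infty} \frac{1}{\left(a^{2} + t^{2}\right)^{2}} \, dt = \frac{\pi}{4 a^{3}}$.

Repeating — each differentiation of $1/(t^2+a^2)^j$ produces $-2ja/(t^2+a^2)^{j+1}$ — and dividing through by $-2ja$ at each step yields, after $2$ differentiations in total,
$$\int_{0}^{\infty} \frac{1}{\left(a^{2} + t^{2}\right)^{3}} \, dt = \frac{3 \pi}{16 a^{5}}.$$

Setting $a = \frac{1}{3}$:
$$I = \frac{729 \pi}{16}.$$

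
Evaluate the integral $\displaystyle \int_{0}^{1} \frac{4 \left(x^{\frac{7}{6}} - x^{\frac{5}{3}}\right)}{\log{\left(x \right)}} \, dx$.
$- \log{\left(\frac{65536}{28561} \right)}$

Introduce a parameter $a$ in the exponent: let $I(a) = \int_{0}^{1} \frac{4 \left(x^{\frac{7}{6}} - x^{a}\right)}{\log{\left(x \right)}} \, dx$.

Since $\dfrac{\partial}{\partial a}\,x^{a} = x^{a} \ln x$, the $\ln x$ in the denominator cancels and
$$\frac{dI}{da} = \int_{0}^{1} -4 x^{a} \, dx = -4 \left[\frac{x^{a+1}}{a+1}\right]_0^1 = - \frac{4}{a + 1}.$$

Integrating with respect to $a$ gives $I(a) = - \log{\left(\frac{1296 \left(a + 1\right)^{4}}{28561} \right)} + C$.

At $a = \frac{7}{6}$ the integrand is identically $0$, so $I(\frac{7}{6}) = 0$. The closed form gives $0$, hence $C = 0$.

Setting $a = \frac{5}{3}$:
$$I = - \log{\left(\frac{65536}{28561} \right)}.$$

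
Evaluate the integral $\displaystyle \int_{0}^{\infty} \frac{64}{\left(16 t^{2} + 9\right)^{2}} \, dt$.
$\frac{4 \pi}{27}$

Recall the elementary integral
$$J(a) = \int_{0}^{\infty} \frac{1}{4 \left(a^{2} + t^{2}\right)} \, dt = \frac{\pi}{8 a}.$$

Differentiating under the integral sign with respect to $a$,
$$\frac{dJ}{da} = \int_{0}^{\infty} - \frac{a}{2 \left(a^{2} + t^{2}\right)^{2}} \, dt = - \frac{\pi}{8 a^{2}},$$
so $\int_{0}^{\infty} \frac{1}{4 \left(a^{2} + t^{2}\right)^{2}} \, dt = \frac{\pi}{16 a^{3}}$.

Setting $a = \frac{3}{4}$:
$$I = \frac{4 \pi}{27}.$$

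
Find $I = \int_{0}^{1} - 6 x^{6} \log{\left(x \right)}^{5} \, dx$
$\frac{720}{117649}$

Start from the elementary integral
$$J(a) = \int_{0}^{1} - 6 x^{a} \, dx = - \frac{6}{a + 1}.$$

Differentiating under the integral sign brings down a factor of $\ln x$:
$$\frac{dJ}{da} = \int_{0}^{1} - 6 x^{a} \log{\left(x \right)} \, dx = \frac{6}{\left(a + 1\right)^{2}}.$$

Repeating $5$ times in total — each differentiation brings down another $\ln x$ — gives
$$\frac{d^{5}J}{da^{5}} = \int_{0}^{1} - 6 x^{a} \log{\left(x \right)}^{5} \, dx = \frac{720}{\left(a + 1\right)^{6}},$$
and the integrand here is exactly the target integrand, so $I = \frac{720}{\left(a + 1\right)^{6}}$.

Setting $a = 6$:
$$I = \frac{720}{117649}.$$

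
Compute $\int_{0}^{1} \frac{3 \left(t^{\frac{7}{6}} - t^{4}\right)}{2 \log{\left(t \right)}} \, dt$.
$\log{\left(\frac{13 \sqrt{390}}{900} \right)}$

Replace the exponent $\frac{7}{6}$ by a parameter $a$: let $I(a) = \int_{0}^{1} \frac{3 \left(- t^{4} + t^{a}\right)}{2 \log{\left(t \right)}} \, dt$.

Since $\dfrac{\partial}{\partial a}\,t^{a} = t^{a} \ln t$, the $\ln t$ in the denominator cancels and
$$\frac{dI}{da} = \int_{0}^{1} \frac{3}{2} t^{a} \, dt = \frac{3}{2} \left[\frac{t^{a+1}}{a+1}\right]_0^1 = \frac{3}{2 \left(a + 1\right)}.$$

Integrating with respect to $a$ gives $I(a) = \frac{3 \log{\left(a + 1 \right)}}{2} - \frac{3 \log{\left(5 \right)}}{2} + C$.

At $a = 4$ the integrand is identically $0$, so $I(4) = 0$. The closed form gives $0$, hence $C = 0$.

Setting $a = \frac{7}{6}$:
$$I = \log{\left(\frac{13 \sqrt{390}}{900} \right)}.$$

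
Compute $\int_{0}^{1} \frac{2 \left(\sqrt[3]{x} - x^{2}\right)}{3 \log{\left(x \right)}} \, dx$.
$- \frac{4 \log{\left(3 \right)}}{3} + \frac{4 \log{\left(2 \right)}}{3}$

Consider the one-parameter family: let $I(a) = \int_{0}^{1} \frac{2 \left(- x^{2} + x^{a}\right)}{3 \log{\left(x \right)}} \, dx$.

Since $\dfrac{\partial}{\partial a}\,x^{a} = x^{a} \ln x$, the $\ln x$ in the denominator cancels and
$$\frac{dI}{da} = \int_{0}^{1} \frac{2}{3} x^{a} \, dx = \frac{2}{3} \left[\frac{x^{a+1}}{a+1}\right]_0^1 = \frac{2}{3 \left(a + 1\right)}.$$

Integrating with respect to $a$ gives $I(a) = \frac{2 \log{\left(a + 1 \right)}}{3} - \frac{2 \log{\left(3 \right)}}{3} + C$.

At $a = 2$ the integrand is identically $0$, so $I(2) = 0$. The closed form gives $0$, hence $C = 0$.

Setting $a = \frac{1}{3}$:
$$I = - \frac{4 \log{\left(3 \right)}}{3} + \frac{4 \log{\left(2 \right)}}{3}.$$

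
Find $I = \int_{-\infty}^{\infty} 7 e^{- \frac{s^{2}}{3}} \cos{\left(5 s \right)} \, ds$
$\frac{7 \sqrt{3} \sqrt{\pi}}{e^{\frac{75}{4}}}$

Treat the cosine frequency as a parameter and define $I(b) = \int_{-\infty}^{\infty} 7 e^{- \frac{s^{2}}{3}} \cos{\left(b s \right)} \, ds$.

Differentiating under the integral sign,
$$I'(b) = \int_{-\infty}^{\infty} - 7 s e^{- \frac{s^{2}}{3}} \sin{\left(b s \right)} \, ds.$$

Integrate $\int_{-\infty}^{\infty} s \sin(b s)\, e^{- \frac{s^{2}}{3}}\, ds$ by parts with $u = \sin(b s)$ and $dv = s\, e^{- \frac{s^{2}}{3}}\, ds$, giving $v = - \frac{3 e^{- \frac{s^{2}}{3}}}{2}$. The boundary term vanishes and
$$\int_{-\infty}^{\infty} s \sin(b s)\, e^{- \frac{s^{2}}{3}}\, ds = \frac{3 b}{2} \int_{-\infty}^{\infty} \cos(b s)\, e^{- \frac{s^{2}}{3}}\, ds,$$
so $I'(b) = - \frac{3 b}{2}\, I(b)$.

This is a separable first-order ODE; solving with the initial condition $I(0) = \int_{-\infty}^{\infty} 7 e^{- \frac{s^{2}}{3}}\,ds = 7 \sqrt{3} \sqrt{\pi}$ gives
$$I(b) = 7 \sqrt{3} \sqrt{\pi} e^{- \frac{3 b^{2}}{4}}.$$

Setting $b = 5$:
$$I = \frac{7 \sqrt{3} \sqrt{\pi}}{e^{\frac{75}{4}}}.$$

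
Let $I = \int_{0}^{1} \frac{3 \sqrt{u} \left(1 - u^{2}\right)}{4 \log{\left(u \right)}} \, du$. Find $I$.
$- \frac{3 \log{\left(7 \right)}}{4} + \frac{3 \log{\left(3 \right)}}{4}$

Introduce a parameter $a$ in the exponent: let $I(a) = \int_{0}^{1} \frac{3 \left(- u^{\frac{5}{2}} + u^{a}\right)}{4 \log{\left(u \right)}} \, du$.

Since $\dfrac{\partial}{\partial a}\,u^{a} = u^{a} \ln u$, the $\ln u$ in the denominator cancels and
$$\frac{dI}{da} = \int_{0}^{1} \frac{3}{4} u^{a} \, du = \frac{3}{4} \left[\frac{u^{a+1}}{a+1}\right]_0^1 = \frac{3}{4 \left(a + 1\right)}.$$

Integrating with respect to $a$ gives $I(a) = \log{\left(\frac{2^{\frac{3}{4}} \sqrt[4]{7} \left(a + 1\right)^{\frac{3}{4}}}{7} \right)} + C$.

At $a = \frac{5}{2}$ the integrand is identically $0$, so $I(\frac{5}{2}) = 0$. The closed form gives $0$, hence $C = 0$.

Setting $a = \frac{1}{2}$:
$$I = - \frac{3 \log{\left(7 \right)}}{4} + \frac{3 \log{\left(3 \right)}}{4}.$$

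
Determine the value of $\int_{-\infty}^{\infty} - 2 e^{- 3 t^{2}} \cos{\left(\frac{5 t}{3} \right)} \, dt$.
$- \frac{2 \sqrt{3} \sqrt{\pi}}{3 e^{\frac{25}{108}}}$

Let $b$ denote the cosine frequency and define $I(b) = \int_{-\infty}^{\infty} - 2 e^{- 3 t^{2}} \cos{\left(b t \right)} \, dt$.

Differentiating under the integral sign,
$$I'(b) = \int_{-\infty}^{\infty} 2 t e^{- 3 t^{2}} \sin{\left(b t \right)} \, dt.$$

Integrate $\int_{-\infty}^{\infty} t \sin(b t)\, e^{- 3 t^{2}}\, dt$ by parts with $u = \sin(b t)$ and $dv = t\, e^{- 3 t^{2}}\, dt$, giving $v = - \frac{e^{- 3 t^{2}}}{6}$. The boundary term vanishes and
$$\int_{-\infty}^{\infty} t \sin(b t)\, e^{- 3 t^{2}}\, dt = \frac{b}{6} \int_{-\infty}^{\infty} \cos(b t)\, e^{- 3 t^{2}}\, dt,$$
so $I'(b) = - \frac{b}{6}\, I(b)$.

This is a separable first-order ODE; solving with the initial condition $I(0) = \int_{-\infty}^{\infty} - 2 e^{- 3 t^{2}}\,dt = - \frac{2 \sqrt{3} \sqrt{\pi}}{3}$ gives
$$I(b) = - \frac{2 \sqrt{3} \sqrt{\pi} e^{- \frac{b^{2}}{12}}}{3}.$$

Setting $b = \frac{5}{3}$:
$$I = - \frac{2 \sqrt{3} \sqrt{\pi}}{3 e^{\frac{25}{108}}}.$$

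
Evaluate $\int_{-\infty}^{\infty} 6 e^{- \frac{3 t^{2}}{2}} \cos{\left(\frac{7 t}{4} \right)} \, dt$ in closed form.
$\frac{2 \sqrt{6} \sqrt{\pi}}{e^{\frac{49}{96}}}$

Let $b$ denote the cosine frequency and define $I(b) = \int_{-\infty}^{\infty} 6 e^{- \frac{3 t^{2}}{2}} \cos{\left(b t \right)} \, dt$.

Differentiating under the integral sign,
$$I'(b) = \int_{-\infty}^{\infty} - 6 t e^{- \frac{3 t^{2}}{2}} \sin{\left(b t \right)} \, dt.$$

Integrate $\int_{-\infty}^{\infty} t \sin(b t)\, e^{- \frac{3 t^{2}}{2}}\, dt$ by parts with $u = \sin(b t)$ and $dv = t\, e^{- \frac{3 t^{2}}{2}}\, dt$, giving $v = - \frac{e^{- \frac{3 t^{2}}{2}}}{3}$. The boundary term vanishes and
$$\int_{-\infty}^{\infty} t \sin(b t)\, e^{- \frac{3 t^{2}}{2}}\, dt = \frac{b}{3} \int_{-\infty}^{\infty} \cos(b t)\, e^{- \frac{3 t^{2}}{2}}\, dt,$$
so $I'(b) = - \frac{b}{3}\, I(b)$.

This is a separable first-order ODE; solving with the initial condition $I(0) = \int_{-\infty}^{\infty} 6 e^{- \frac{3 t^{2}}{2}}\,dt = 2 \sqrt{6} \sqrt{\pi}$ gives
$$I(b) = 2 \sqrt{6} \sqrt{\pi} e^{- \frac{b^{2}}{6}}.$$

Setting $b = \frac{7}{4}$:
$$I = \frac{2 \sqrt{6} \sqrt{\pi}}{e^{\frac{49}{96}}}.$$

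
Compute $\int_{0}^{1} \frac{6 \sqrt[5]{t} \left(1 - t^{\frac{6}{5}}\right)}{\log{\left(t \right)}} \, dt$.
$- \log{\left(64 \right)}$

Introduce a parameter $a$ in the exponent: let $I(a) = \int_{0}^{1} \frac{6 \left(- t^{\frac{7}{5}} + t^{a}\right)}{\log{\left(t \right)}} \, dt$.

Since $\dfrac{\partial}{\partial a}\,t^{a} = t^{a} \ln t$, the $\ln t$ in the denominator cancels and
$$\frac{dI}{da} = \int_{0}^{1} 6 t^{a} \, dt = 6 \left[\frac{t^{a+1}}{a+1}\right]_0^1 = \frac{6}{a + 1}.$$

Integrating with respect to $a$ gives $I(a) = \log{\left(\frac{15625 \left(a + 1\right)^{6}}{2985984} \right)} + C$.

At $a = \frac{7}{5}$ the integrand is identically $0$, so $I(\frac{7}{5}) = 0$. The closed form gives $0$, hence $C = 0$.

Setting $a = \frac{1}{5}$:
$$I = - \log{\left(64 \right)}.$$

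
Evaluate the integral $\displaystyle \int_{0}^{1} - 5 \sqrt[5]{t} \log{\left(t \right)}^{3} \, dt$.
$\frac{3125}{216}$

Begin with the known integral
$$J(a) = \int_{0}^{1} - 5 t^{a} \, dt = - \frac{5}{a + 1}.$$

Differentiating under the integral sign brings down a factor of $\ln t$:
$$\frac{dJ}{da} = \int_{0}^{1} - 5 t^{a} \log{\left(t \right)} \, dt = \frac{5}{\left(a + 1\right)^{2}}.$$

Repeating $3$ times in total — each differentiation brings down another $\ln t$ — gives
$$\frac{d^{3}J}{da^{3}} = \int_{0}^{1} - 5 t^{a} \log{\left(t \right)}^{3} \, dt = \frac{30}{\left(a + 1\right)^{4}},$$
and the integrand here is exactly the target integrand, so $I = \frac{30}{\left(a + 1\right)^{4}}$.

Setting $a = \frac{1}{5}$:
$$I = \frac{3125}{216}.$$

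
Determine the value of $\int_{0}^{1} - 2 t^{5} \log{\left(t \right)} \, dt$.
$\frac{1}{18}$

Start from the elementary integral
$$J(a) = \int_{0}^{1} - 2 t^{a} \, dt = - \frac{2}{a + 1}.$$

Differentiating under the integral sign brings down a factor of $\ln t$:
$$\frac{dJ}{da} = \int_{0}^{1} - 2 t^{a} \log{\left(t \right)} \, dt = \frac{2}{\left(a + 1\right)^{2}}.$$

The integral on the left is $I$, so $I = \frac{2}{\left(a + 1\right)^{2}}$.

Setting $a = 5$:
$$I = \frac{1}{18}.$$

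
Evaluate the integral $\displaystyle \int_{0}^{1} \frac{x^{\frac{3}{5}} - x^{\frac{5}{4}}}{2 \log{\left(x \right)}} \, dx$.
$\log{\left(\frac{4 \sqrt{10}}{15} \right)}$

Introduce a parameter $a$ in the exponent: let $I(a) = \int_{0}^{1} \frac{- x^{\frac{5}{4}} + x^{a}}{2 \log{\left(x \right)}} \, dx$.

Since $\dfrac{\partial}{\partial a}\,x^{a} = x^{a} \ln x$, the $\ln x$ in the denominator cancels and
$$\frac{dI}{da} = \int_{0}^{1} \frac{1}{2} x^{a} \, dx = \frac{1}{2} \left[\frac{x^{a+1}}{a+1}\right]_0^1 = \frac{1}{2 \left(a + 1\right)}.$$

Integrating with respect to $a$ gives $I(a) = \log{\left(\frac{2 \sqrt{a + 1}}{3} \right)} + C$.

At $a = \frac{5}{4}$ the integrand is identically $0$, so $I(\frac{5}{4}) = 0$. The closed form gives $0$, hence $C = 0$.

Setting $a = \frac{3}{5}$:
$$I = \log{\left(\frac{4 \sqrt{10}}{15} \right)}.$$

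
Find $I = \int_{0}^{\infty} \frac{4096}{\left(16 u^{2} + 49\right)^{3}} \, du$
$\frac{192 \pi}{16807}$

Recall the elementary integral
$$J(a) = \int_{0}^{\infty} \frac{1}{a^{2} + u^{2}} \, du = \frac{\pi}{2 a}.$$

Differentiating under the integral sign with respect to $a$,
$$\frac{dJ}{da} = \int_{0}^{\infty} - \frac{2 a}{\left(a^{2} + u^{2}\right)^{2}} \, du = - \frac{\pi}{2 a^{2}},$$
so $\int_{0}^{\infty} \frac{1}{\left(a^{2} + u^{2}\right)^{2}} \, du = \frac{\pi}{4 a^{3}}$.

Repeating — each differentiation of $1/(u^2+a^2)^j$ produces $-2ja/(u^2+a^2)^{j+1}$ — and dividing through by $-2ja$ at each step yields, after $2$ differentiations in total,
$$\int_{0}^{\infty} \frac{1}{\left(a^{2} + u^{2}\right)^{3}} \, du = \frac{3 \pi}{16 a^{5}}.$$

Setting $a = \frac{7}{4}$:
$$I = \frac{192 \pi}{16807}.$$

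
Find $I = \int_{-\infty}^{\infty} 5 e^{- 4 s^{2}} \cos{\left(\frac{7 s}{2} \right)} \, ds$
$\frac{5 \sqrt{\pi}}{2 e^{\frac{49}{64}}}$

Treat the cosine frequency as a parameter and define $I(b) = \int_{-\infty}^{\infty} 5 e^{- 4 s^{2}} \cos{\left(b s \right)} \, ds$.

Differentiating under the integral sign,
$$I'(b) = \int_{-\infty}^{\infty} - 5 s e^{- 4 s^{2}} \sin{\left(b s \right)} \, ds.$$

Integrate $\int_{-\infty}^{\infty} s \sin(b s)\, e^{- 4 s^{2}}\, ds$ by parts with $u = \sin(b s)$ and $dv = s\, e^{- 4 s^{2}}\, ds$, giving $v = - \frac{e^{- 4 s^{2}}}{8}$. The boundary term vanishes and
$$\int_{-\infty}^{\infty} s \sin(b s)\, e^{- 4 s^{2}}\, ds = \frac{b}{8} \int_{-\infty}^{\infty} \cos(b s)\, e^{- 4 s^{2}}\, ds,$$
so $I'(b) = - \frac{b}{8}\, I(b)$.

This is a separable first-order ODE; solving with the initial condition $I(0) = \int_{-\infty}^{\infty} 5 e^{- 4 s^{2}}\,ds = \frac{5 \sqrt{\pi}}{2}$ gives
$$I(b) = \frac{5 \sqrt{\pi} e^{- \frac{b^{2}}{16}}}{2}.$$

Setting $b = \frac{7}{2}$:
$$I = \frac{5 \sqrt{\pi}}{2 e^{\frac{49}{64}}}.$$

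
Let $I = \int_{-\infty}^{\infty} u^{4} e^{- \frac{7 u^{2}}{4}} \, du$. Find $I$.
$\frac{24 \sqrt{7} \sqrt{\pi}}{343}$

Begin with the known integral
$$J(a) = \int_{-\infty}^{\infty} e^{- a u^{2}} \, du = \frac{\sqrt{\pi}}{\sqrt{a}}.$$

Differentiating under the integral sign brings down a factor of $(-u^2)$:
$$\frac{dJ}{da} = \int_{-\infty}^{\infty} - u^{2} e^{- a u^{2}} \, du = - \frac{\sqrt{\pi}}{2 a^{\frac{3}{2}}}.$$

Repeating twice in total — each differentiation brings down another $(-u^2)$ — gives
$$\frac{d^{2}J}{da^{2}} = \int_{-\infty}^{\infty} u^{4} e^{- a u^{2}} \, du = \frac{3 \sqrt{\pi}}{4 a^{\frac{5}{2}}},$$
and the integrand here is exactly the target integrand, so $I = \frac{3 \sqrt{\pi}}{4 a^{\frac{5}{2}}}$.

Setting $a = \frac{7}{4}$:
$$I = \frac{24 \sqrt{7} \sqrt{\pi}}{343}.$$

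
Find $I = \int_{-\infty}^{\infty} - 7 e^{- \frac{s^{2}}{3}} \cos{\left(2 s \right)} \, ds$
$- \frac{7 \sqrt{3} \sqrt{\pi}}{e^{3}}$

Let $b$ denote the cosine frequency and define $I(b) = \int_{-\infty}^{\infty} - 7 e^{- \frac{s^{2}}{3}} \cos{\left(b s \right)} \, ds$.

Differentiating under the integral sign,
$$I'(b) = \int_{-\infty}^{\infty} 7 s e^{- \frac{s^{2}}{3}} \sin{\left(b s \right)} \, ds.$$

Integrate $\int_{-\infty}^{\infty} s \sin(b s)\, e^{- \frac{s^{2}}{3}}\, ds$ by parts with $u = \sin(b s)$ and $dv = s\, e^{- \frac{s^{2}}{3}}\, ds$, giving $v = - \frac{3 e^{- \frac{s^{2}}{3}}}{2}$. The boundary term vanishes and
$$\int_{-\infty}^{\infty} s \sin(b s)\, e^{- \frac{s^{2}}{3}}\, ds = \frac{3 b}{2} \int_{-\infty}^{\infty} \cos(b s)\, e^{- \frac{s^{2}}{3}}\, ds,$$
so $I'(b) = - \frac{3 b}{2}\, I(b)$.

This is a separable first-order ODE; solving with the initial condition $I(0) = \int_{-\infty}^{\infty} - 7 e^{- \frac{s^{2}}{3}}\,ds = - 7 \sqrt{3} \sqrt{\pi}$ gives
$$I(b) = - 7 \sqrt{3} \sqrt{\pi} e^{- \frac{3 b^{2}}{4}}.$$

Setting $b = 2$:
$$I = - \frac{7 \sqrt{3} \sqrt{\pi}}{e^{3}}.$$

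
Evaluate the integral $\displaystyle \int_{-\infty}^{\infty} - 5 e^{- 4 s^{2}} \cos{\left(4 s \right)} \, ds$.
$- \frac{5 \sqrt{\pi}}{2 e}$

Treat the cosine frequency as a parameter and define $I(b) = \int_{-\infty}^{\infty} - 5 e^{- 4 s^{2}} \cos{\left(b s \right)} \, ds$.

Differentiating under the integral sign,
$$I'(b) = \int_{-\infty}^{\infty} 5 s e^{- 4 s^{2}} \sin{\left(b s \right)} \, ds.$$

Integrate $\int_{-\infty}^{\infty} s \sin(b s)\, e^{- 4 s^{2}}\, ds$ by parts with $u = \sin(b s)$ and $dv = s\, e^{- 4 s^{2}}\, ds$, giving $v = - \frac{e^{- 4 s^{2}}}{8}$. The boundary term vanishes and
$$\int_{-\infty}^{\infty} s \sin(b s)\, e^{- 4 s^{2}}\, ds = \frac{b}{8} \int_{-\infty}^{\infty} \cos(b s)\, e^{- 4 s^{2}}\, ds,$$
so $I'(b) = - \frac{b}{8}\, I(b)$.

This is a separable first-order ODE; solving with the initial condition $I(0) = \int_{-\infty}^{\infty} - 5 e^{- 4 s^{2}}\,ds = - \frac{5 \sqrt{\pi}}{2}$ gives
$$I(b) = - \frac{5 \sqrt{\pi} e^{- \frac{b^{2}}{16}}}{2}.$$

Setting $b = 4$:
$$I = - \frac{5 \sqrt{\pi}}{2 e}.$$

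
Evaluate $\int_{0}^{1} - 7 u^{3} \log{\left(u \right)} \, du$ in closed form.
$\frac{7}{16}$

Consider the simpler parametrised integral
$$J(a) = \int_{0}^{1} - 7 u^{a} \, du = - \frac{7}{a + 1}.$$

Differentiating under the integral sign brings down a factor of $\ln u$:
$$\frac{dJ}{da} = \int_{0}^{1} - 7 u^{a} \log{\left(u \right)} \, du = \frac{7}{\left(a + 1\right)^{2}}.$$

The integral on the left is $I$, so $I = \frac{7}{\left(a + 1\right)^{2}}$.

Setting $a = 3$:
$$I = \frac{7}{16}.$$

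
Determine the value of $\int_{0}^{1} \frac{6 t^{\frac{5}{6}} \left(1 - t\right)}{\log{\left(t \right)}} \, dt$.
$\log{\left(\frac{1771561}{24137569} \right)}$

Introduce a parameter $a$ in the exponent: let $I(a) = \int_{0}^{1} \frac{6 \left(- t^{\frac{11}{6}} + t^{a}\right)}{\log{\left(t \right)}} \, dt$.

Since $\dfrac{\partial}{\partial a}\,t^{a} = t^{a} \ln t$, the $\ln t$ in the denominator cancels and
$$\frac{dI}{da} = \int_{0}^{1} 6 t^{a} \, dt = 6 \left[\frac{t^{a+1}}{a+1}\right]_0^1 = \frac{6}{a + 1}.$$

Integrating with respect to $a$ gives $I(a) = \log{\left(\frac{46656 \left(a + 1\right)^{6}}{24137569} \right)} + C$.

At $a = \frac{11}{6}$ the integrand is identically $0$, so $I(\frac{11}{6}) = 0$. The closed form gives $0$, hence $C = 0$.

Setting $a = \frac{5}{6}$:
$$I = \log{\left(\frac{1771561}{24137569} \right)}.$$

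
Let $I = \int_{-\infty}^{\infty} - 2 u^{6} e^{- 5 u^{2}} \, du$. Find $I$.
$- \frac{3 \sqrt{5} \sqrt{\pi}}{500}$

Begin with the known integral
$$J(a) = \int_{-\infty}^{\infty} - 2 e^{- a u^{2}} \, du = - \frac{2 \sqrt{\pi}}{\sqrt{a}}.$$

Differentiating under the integral sign brings down a factor of $(-u^2)$:
$$\frac{dJ}{da} = \int_{-\infty}^{\infty} 2 u^{2} e^{- a u^{2}} \, du = \frac{\sqrt{\pi}}{a^{\frac{3}{2}}}.$$

Repeating $3$ times in total — each differentiation brings down another $(-u^2)$ — gives
$$\frac{d^{3}J}{da^{3}} = \int_{-\infty}^{\infty} 2 u^{6} e^{- a u^{2}} \, du = \frac{15 \sqrt{\pi}}{4 a^{\frac{7}{2}}},$$
and the integrand here is $(-1)^{3}$ times the target integrand, so $I = (-1)^{3}\,\frac{d^{3}J}{da^{3}} = - \frac{15 \sqrt{\pi}}{4 a^{\frac{7}{2}}}$.

Setting $a = 5$:
$$I = - \frac{3 \sqrt{5} \sqrt{\pi}}{500}.$$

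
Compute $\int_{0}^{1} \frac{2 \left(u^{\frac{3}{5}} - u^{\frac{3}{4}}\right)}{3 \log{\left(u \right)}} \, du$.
$\log{\left(\frac{8 \sqrt[3]{70}}{35} \right)}$

Replace the exponent $\frac{3}{5}$ by a parameter $a$: let $I(a) = \int_{0}^{1} \frac{2 \left(- u^{\frac{3}{4}} + u^{a}\right)}{3 \log{\left(u \right)}} \, du$.

Since $\dfrac{\partial}{\partial a}\,u^{a} = u^{a} \ln u$, the $\ln u$ in the denominator cancels and
$$\frac{dI}{da} = \int_{0}^{1} \frac{2}{3} u^{a} \, du = \frac{2}{3} \left[\frac{u^{a+1}}{a+1}\right]_0^1 = \frac{2}{3 \left(a + 1\right)}.$$

Integrating with respect to $a$ gives $I(a) = \log{\left(\frac{2 \sqrt[3]{14} \left(a + 1\right)^{\frac{2}{3}}}{7} \right)} + C$.

At $a = \frac{3}{4}$ the integrand is identically $0$, so $I(\frac{3}{4}) = 0$. The closed form gives $0$, hence $C = 0$.

Setting $a = \frac{3}{5}$:
$$I = \log{\left(\frac{8 \sqrt[3]{70}}{35} \right)}.$$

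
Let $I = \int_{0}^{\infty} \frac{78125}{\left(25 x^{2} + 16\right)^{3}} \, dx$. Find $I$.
$\frac{46875 \pi}{16384}$

Begin with the known result
$$J(a) = \int_{0}^{\infty} \frac{5}{a^{2} + x^{2}} \, dx = \frac{5 \pi}{2 a}.$$

Differentiating under the integral sign with respect to $a$,
$$\frac{dJ}{da} = \int_{0}^{\infty} - \frac{10 a}{\left(a^{2} + x^{2}\right)^{2}} \, dx = - \frac{5 \pi}{2 a^{2}},$$
so $\int_{0}^{\infty} \frac{5}{\left(a^{2} + x^{2}\right)^{2}} \, dx = \frac{5 \pi}{4 a^{3}}$.

Repeating — each differentiation of $1/(x^2+a^2)^j$ produces $-2ja/(x^2+a^2)^{j+1}$ — and dividing through by $-2ja$ at each step yields, after $2$ differentiations in total,
$$\int_{0}^{\infty} \frac{5}{\left(a^{2} + x^{2}\right)^{3}} \, dx = \frac{15 \pi}{16 a^{5}}.$$

Setting $a = \frac{4}{5}$:
$$I = \frac{46875 \pi}{16384}.$$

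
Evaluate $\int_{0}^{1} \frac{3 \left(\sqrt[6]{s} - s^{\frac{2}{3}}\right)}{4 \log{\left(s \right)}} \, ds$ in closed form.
$\log{\left(\frac{\sqrt[4]{10} \cdot 7^{\frac{3}{4}}}{10} \right)}$

Consider the one-parameter family: let $I(a) = \int_{0}^{1} \frac{3 \left(\sqrt[6]{s} - s^{a}\right)}{4 \log{\left(s \right)}} \, ds$.

Since $\dfrac{\partial}{\partial a}\,s^{a} = s^{a} \ln s$, the $\ln s$ in the denominator cancels and
$$\frac{dI}{da} = \int_{0}^{1} - \frac{3}{4} s^{a} \, ds = - \frac{3}{4} \left[\frac{s^{a+1}}{a+1}\right]_0^1 = - \frac{3}{4 a + 4}.$$

Integrating with respect to $a$ gives $I(a) = - \frac{3 \log{\left(a + 1 \right)}}{4} - \frac{3 \log{\left(6 \right)}}{4} + \frac{3 \log{\left(7 \right)}}{4} + C$.

At $a = \frac{1}{6}$ the integrand is identically $0$, so $I(\frac{1}{6}) = 0$. The closed form gives $0$, hence $C = 0$.

Setting $a = \frac{2}{3}$:
$$I = \log{\left(\frac{\sqrt[4]{10} \cdot 7^{\frac{3}{4}}}{10} \right)}.$$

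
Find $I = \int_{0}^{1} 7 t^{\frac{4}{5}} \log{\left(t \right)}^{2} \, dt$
$\frac{1750}{729}$

Consider the simpler parametrised integral
$$J(a) = \int_{0}^{1} 7 t^{a} \, dt = \frac{7}{a + 1}.$$

Differentiating under the integral sign brings down a factor of $\ln t$:
$$\frac{dJ}{da} = \int_{0}^{1} 7 t^{a} \log{\left(t \right)} \, dt = - \frac{7}{\left(a + 1\right)^{2}}.$$

Repeating twice in total — each differentiation brings down another $\ln t$ — gives
$$\frac{d^{2}J}{da^{2}} = \int_{0}^{1} 7 t^{a} \log{\left(t \right)}^{2} \, dt = \frac{14}{\left(a + 1\right)^{3}},$$
and the integrand here is exactly the target integrand, so $I = \frac{14}{\left(a + 1\right)^{3}}$.

Setting $a = \frac{4}{5}$:
$$I = \frac{1750}{729}.$$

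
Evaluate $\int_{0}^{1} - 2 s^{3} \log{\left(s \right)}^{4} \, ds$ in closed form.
$- \frac{3}{64}$

Begin with the known integral
$$J(a) = \int_{0}^{1} - 2 s^{a} \, ds = - \frac{2}{a + 1}.$$

Differentiating under the integral sign brings down a factor of $\ln s$:
$$\frac{dJ}{da} = \int_{0}^{1} - 2 s^{a} \log{\left(s \right)} \, ds = \frac{2}{\left(a + 1\right)^{2}}.$$

Repeating $4$ times in total — each differentiation brings down another $\ln s$ — gives
$$\frac{d^{4}J}{da^{4}} = \int_{0}^{1} - 2 s^{a} \log{\left(s \right)}^{4} \, ds = - \frac{48}{\left(a + 1\right)^{5}},$$
and the integrand here is exactly the target integrand, so $I = - \frac{48}{\left(a + 1\right)^{5}}$.

Setting $a = 3$:
$$I = - \frac{3}{64}.$$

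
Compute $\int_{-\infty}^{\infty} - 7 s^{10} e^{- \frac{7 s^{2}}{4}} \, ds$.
$- \frac{8640 \sqrt{7} \sqrt{\pi}}{2401}$

Start from the elementary integral
$$J(a) = \int_{-\infty}^{\infty} - 7 e^{- a s^{2}} \, ds = - \frac{7 \sqrt{\pi}}{\sqrt{a}}.$$

Differentiating under the integral sign brings down a factor of $(-s^2)$:
$$\frac{dJ}{da} = \int_{-\infty}^{\infty} 7 s^{2} e^{- a s^{2}} \, ds = \frac{7 \sqrt{\pi}}{2 a^{\frac{3}{2}}}.$$

Repeating $5$ times in total — each differentiation brings down another $(-s^2)$ — gives
$$\frac{d^{5}J}{da^{5}} = \int_{-\infty}^{\infty} 7 s^{10} e^{- a s^{2}} \, ds = \frac{6615 \sqrt{\pi}}{32 a^{\frac{11}{2}}},$$
and the integrand here is $(-1)^{5}$ times the target integrand, so $I = (-1)^{5}\,\frac{d^{5}J}{da^{5}} = - \frac{6615 \sqrt{\pi}}{32 a^{\frac{11}{2}}}$.

Setting $a = \frac{7}{4}$:
$$I = - \frac{8640 \sqrt{7} \sqrt{\pi}}{2401}.$$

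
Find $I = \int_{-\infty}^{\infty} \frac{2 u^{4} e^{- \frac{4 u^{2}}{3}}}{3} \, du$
$\frac{9 \sqrt{3} \sqrt{\pi}}{64}$

Begin with the known integral
$$J(a) = \int_{-\infty}^{\infty} \frac{2 e^{- a u^{2}}}{3} \, du = \frac{2 \sqrt{\pi}}{3 \sqrt{a}}.$$

Differentiating under the integral sign brings down a factor of $(-u^2)$:
$$\frac{dJ}{da} = \int_{-\infty}^{\infty} - \frac{2 u^{2} e^{- a u^{2}}}{3} \, du = - \frac{\sqrt{\pi}}{3 a^{\frac{3}{2}}}.$$

Repeating twice in total — each differentiation brings down another $(-u^2)$ — gives
$$\frac{d^{2}J}{da^{2}} = \int_{-\infty}^{\infty} \frac{2 u^{4} e^{- a u^{2}}}{3} \, du = \frac{\sqrt{\pi}}{2 a^{\frac{5}{2}}},$$
and the integrand here is exactly the target integrand, so $I = \frac{\sqrt{\pi}}{2 a^{\frac{5}{2}}}$.

Setting $a = \frac{4}{3}$:
$$I = \frac{9 \sqrt{3} \sqrt{\pi}}{64}.$$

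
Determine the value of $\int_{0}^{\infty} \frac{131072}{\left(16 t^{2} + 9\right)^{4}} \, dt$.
$\frac{5120 \pi}{2187}$

Begin with the known result
$$J(a) = \int_{0}^{\infty} \frac{2}{a^{2} + t^{2}} \, dt = \frac{\pi}{a}.$$

Differentiating under the integral sign with respect to $a$,
$$\frac{dJ}{da} = \int_{0}^{\infty} - \frac{4 a}{\left(a^{2} + t^{2}\right)^{2}} \, dt = - \frac{\pi}{a^{2}},$$
so $\int_{0}^{\infty} \frac{2}{\left(a^{2} + t^{2}\right)^{2}} \, dt = \frac{\pi}{2 a^{3}}$.

Repeating — each differentiation of $1/(t^2+a^2)^j$ produces $-2ja/(t^2+a^2)^{j+1}$ — and dividing through by $-2ja$ at each step yields, after $3$ differentiations in total,
$$\int_{0}^{\infty} \frac{2}{\left(a^{2} + t^{2}\right)^{4}} \, dt = \frac{5 \pi}{16 a^{7}}.$$

Setting $a = \frac{3}{4}$:
$$I = \frac{5120 \pi}{2187}.$$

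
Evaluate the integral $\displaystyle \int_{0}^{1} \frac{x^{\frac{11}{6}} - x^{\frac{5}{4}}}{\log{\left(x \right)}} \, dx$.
$- \log{\left(\frac{27}{34} \right)}$

Consider the one-parameter family: let $I(a) = \int_{0}^{1} \frac{x^{\frac{11}{6}} - x^{a}}{\log{\left(x \right)}} \, dx$.

Since $\dfrac{\partial}{\partial a}\,x^{a} = x^{a} \ln x$, the $\ln x$ in the denominator cancels and
$$\frac{dI}{da} = \int_{0}^{1} -1 x^{a} \, dx = -1 \left[\frac{x^{a+1}}{a+1}\right]_0^1 = - \frac{1}{a + 1}.$$

Integrating with respect to $a$ gives $I(a) = - \log{\left(\frac{6 a}{17} + \frac{6}{17} \right)} + C$.

At $a = \frac{11}{6}$ the integrand is identically $0$, so $I(\frac{11}{6}) = 0$. The closed form gives $0$, hence $C = 0$.

Setting $a = \frac{5}{4}$:
$$I = - \log{\left(\frac{27}{34} \right)}.$$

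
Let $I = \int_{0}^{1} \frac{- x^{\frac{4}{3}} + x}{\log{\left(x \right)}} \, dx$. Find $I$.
$\log{\left(\frac{6}{7} \right)}$

Replace the exponent $1$ by a parameter $a$: let $I(a) = \int_{0}^{1} \frac{- x^{\frac{4}{3}} + x^{a}}{\log{\left(x \right)}} \, dx$.

Since $\dfrac{\partial}{\partial a}\,x^{a} = x^{a} \ln x$, the $\ln x$ in the denominator cancels and
$$\frac{dI}{da} = \int_{0}^{1} x^{a} \, dx = \left[\frac{x^{a+1}}{a+1}\right]_0^1 = \frac{1}{a + 1}.$$

Integrating with respect to $a$ gives $I(a) = \log{\left(\frac{3 a}{7} + \frac{3}{7} \right)} + C$.

At $a = \frac{4}{3}$ the integrand is identically $0$, so $I(\frac{4}{3}) = 0$. The closed form gives $0$, hence $C = 0$.

Setting $a = 1$:
$$I = \log{\left(\frac{6}{7} \right)}.$$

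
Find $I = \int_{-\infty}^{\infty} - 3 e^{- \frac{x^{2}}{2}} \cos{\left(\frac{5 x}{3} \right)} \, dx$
$- \frac{3 \sqrt{2} \sqrt{\pi}}{e^{\frac{25}{18}}}$

Define $I(b) = \int_{-\infty}^{\infty} - 3 e^{- \frac{x^{2}}{2}} \cos{\left(b x \right)} \, dx$.

Differentiating under the integral sign,
$$I'(b) = \int_{-\infty}^{\infty} 3 x e^{- \frac{x^{2}}{2}} \sin{\left(b x \right)} \, dx.$$

Integrate $\int_{-\infty}^{\infty} x \sin(b x)\, e^{- \frac{x^{2}}{2}}\, dx$ by parts with $u = \sin(b x)$ and $dv = x\, e^{- \frac{x^{2}}{2}}\, dx$, giving $v = - e^{- \frac{x^{2}}{2}}$. The boundary term vanishes and
$$\int_{-\infty}^{\infty} x \sin(b x)\, e^{- \frac{x^{2}}{2}}\, dx = b \int_{-\infty}^{\infty} \cos(b x)\, e^{- \frac{x^{2}}{2}}\, dx,$$
so $I'(b) = - b\, I(b)$.

This is a separable first-order ODE; solving with the initial condition $I(0) = \int_{-\infty}^{\infty} - 3 e^{- \frac{x^{2}}{2}}\,dx = - 3 \sqrt{2} \sqrt{\pi}$ gives
$$I(b) = - 3 \sqrt{2} \sqrt{\pi} e^{- \frac{b^{2}}{2}}.$$

Setting $b = \frac{5}{3}$:
$$I = - \frac{3 \sqrt{2} \sqrt{\pi}}{e^{\frac{25}{18}}}.$$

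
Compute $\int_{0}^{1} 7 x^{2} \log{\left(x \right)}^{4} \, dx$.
$\frac{56}{81}$

Consider the simpler parametrised integral
$$J(a) = \int_{0}^{1} 7 x^{a} \, dx = \frac{7}{a + 1}.$$

Differentiating under the integral sign brings down a factor of $\ln x$:
$$\frac{dJ}{da} = \int_{0}^{1} 7 x^{a} \log{\left(x \right)} \, dx = - \frac{7}{\left(a + 1\right)^{2}}.$$

Repeating $4$ times in total — each differentiation brings down another $\ln x$ — gives
$$\frac{d^{4}J}{da^{4}} = \int_{0}^{1} 7 x^{a} \log{\left(x \right)}^{4} \, dx = \frac{168}{\left(a + 1\right)^{5}},$$
and the integrand here is exactly the target integrand, so $I = \frac{168}{\left(a + 1\right)^{5}}$.

Setting $a = 2$:
$$I = \frac{56}{81}.$$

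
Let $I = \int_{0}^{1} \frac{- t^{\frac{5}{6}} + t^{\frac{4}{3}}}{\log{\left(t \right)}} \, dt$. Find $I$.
$\log{\left(\frac{14}{11} \right)}$

Introduce a parameter $a$ in the exponent: let $I(a) = \int_{0}^{1} \frac{- t^{\frac{5}{6}} + t^{a}}{\log{\left(t \right)}} \, dt$.

Since $\dfrac{\partial}{\partial a}\,t^{a} = t^{a} \ln t$, the $\ln t$ in the denominator cancels and
$$\frac{dI}{da} = \int_{0}^{1} t^{a} \, dt = \left[\frac{t^{a+1}}{a+1}\right]_0^1 = \frac{1}{a + 1}.$$

Integrating with respect to $a$ gives $I(a) = \log{\left(\frac{6 a}{11} + \frac{6}{11} \right)} + C$.

At $a = \frac{5}{6}$ the integrand is identically $0$, so $I(\frac{5}{6}) = 0$. The closed form gives $0$, hence $C = 0$.

Setting $a = \frac{4}{3}$:
$$I = \log{\left(\frac{14}{11} \right)}.$$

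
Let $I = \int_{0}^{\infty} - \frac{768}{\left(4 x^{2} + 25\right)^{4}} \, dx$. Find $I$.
$- \frac{12 \pi}{15625}$

Recall the elementary integral
$$J(a) = \int_{0}^{\infty} - \frac{3}{a^{2} + x^{2}} \, dx = - \frac{3 \pi}{2 a}.$$

Differentiating under the integral sign with respect to $a$,
$$\frac{dJ}{da} = \int_{0}^{\infty} \frac{6 a}{\left(a^{2} + x^{2}\right)^{2}} \, dx = \frac{3 \pi}{2 a^{2}},$$
so $\int_{0}^{\infty} - \frac{3}{\left(a^{2} + x^{2}\right)^{2}} \, dx = - \frac{3 \pi}{4 a^{3}}$.

Repeating — each differentiation of $1/(x^2+a^2)^j$ produces $-2ja/(x^2+a^2)^{j+1}$ — and dividing through by $-2ja$ at each step yields, after $3$ differentiations in total,
$$\int_{0}^{\infty} - \frac{3}{\left(a^{2} + x^{2}\right)^{4}} \, dx = - \frac{15 \pi}{32 a^{7}}.$$

Setting $a = \frac{5}{2}$:
$$I = - \frac{12 \pi}{15625}.$$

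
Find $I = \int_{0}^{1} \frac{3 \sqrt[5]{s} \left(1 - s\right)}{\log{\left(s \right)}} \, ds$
$\log{\left(\frac{216}{1331} \right)}$

Introduce a parameter $a$ in the exponent: let $I(a) = \int_{0}^{1} \frac{3 \left(- s^{\frac{6}{5}} + s^{a}\right)}{\log{\left(s \right)}} \, ds$.

Since $\dfrac{\partial}{\partial a}\,s^{a} = s^{a} \ln s$, the $\ln s$ in the denominator cancels and
$$\frac{dI}{da} = \int_{0}^{1} 3 s^{a} \, ds = 3 \left[\frac{s^{a+1}}{a+1}\right]_0^1 = \frac{3}{a + 1}.$$

Integrating with respect to $a$ gives $I(a) = \log{\left(\frac{125 \left(a + 1\right)^{3}}{1331} \right)} + C$.

At $a = \frac{6}{5}$ the integrand is identically $0$, so $I(\frac{6}{5}) = 0$. The closed form gives $0$, hence $C = 0$.

Setting $a = \frac{1}{5}$:
$$I = \log{\left(\frac{216}{1331} \right)}.$$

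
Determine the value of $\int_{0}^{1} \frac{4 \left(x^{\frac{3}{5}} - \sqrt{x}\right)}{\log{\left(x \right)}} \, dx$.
$- \log{\left(\frac{50625}{65536} \right)}$

Introduce a parameter $a$ in the exponent: let $I(a) = \int_{0}^{1} \frac{4 \left(x^{\frac{3}{5}} - x^{a}\right)}{\log{\left(x \right)}} \, dx$.

Since $\dfrac{\partial}{\partial a}\,x^{a} = x^{a} \ln x$, the $\ln x$ in the denominator cancels and
$$\frac{dI}{da} = \int_{0}^{1} -4 x^{a} \, dx = -4 \left[\frac{x^{a+1}}{a+1}\right]_0^1 = - \frac{4}{a + 1}.$$

Integrating with respect to $a$ gives $I(a) = - \log{\left(\frac{625 \left(a + 1\right)^{4}}{4096} \right)} + C$.

At $a = \frac{3}{5}$ the integrand is identically $0$, so $I(\frac{3}{5}) = 0$. The closed form gives $0$, hence $C = 0$.

Setting $a = \frac{1}{2}$:
$$I = - \log{\left(\frac{50625}{65536} \right)}.$$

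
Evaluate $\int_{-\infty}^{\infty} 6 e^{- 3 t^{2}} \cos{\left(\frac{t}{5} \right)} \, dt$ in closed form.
$\frac{2 \sqrt{3} \sqrt{\pi}}{e^{\frac{1}{300}}}$

Let $b$ denote the cosine frequency and define $I(b) = \int_{-\infty}^{\infty} 6 e^{- 3 t^{2}} \cos{\left(b t \right)} \, dt$.

Differentiating under the integral sign,
$$I'(b) = \int_{-\infty}^{\infty} - 6 t e^{- 3 t^{2}} \sin{\left(b t \right)} \, dt.$$

Integrate $\int_{-\infty}^{\infty} t \sin(b t)\, e^{- 3 t^{2}}\, dt$ by parts with $u = \sin(b t)$ and $dv = t\, e^{- 3 t^{2}}\, dt$, giving $v = - \frac{e^{- 3 t^{2}}}{6}$. The boundary term vanishes and
$$\int_{-\infty}^{\infty} t \sin(b t)\, e^{- 3 t^{2}}\, dt = \frac{b}{6} \int_{-\infty}^{\infty} \cos(b t)\, e^{- 3 t^{2}}\, dt,$$
so $I'(b) = - \frac{b}{6}\, I(b)$.

This is a separable first-order ODE; solving with the initial condition $I(0) = \int_{-\infty}^{\infty} 6 e^{- 3 t^{2}}\,dt = 2 \sqrt{3} \sqrt{\pi}$ gives
$$I(b) = 2 \sqrt{3} \sqrt{\pi} e^{- \frac{b^{2}}{12}}.$$

Setting $b = \frac{1}{5}$:
$$I = \frac{2 \sqrt{3} \sqrt{\pi}}{e^{\frac{1}{300}}}.$$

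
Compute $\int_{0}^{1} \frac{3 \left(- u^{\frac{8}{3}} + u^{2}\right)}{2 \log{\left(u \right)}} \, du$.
$\log{\left(\frac{27 \sqrt{11}}{121} \right)}$

Consider the one-parameter family: let $I(a) = \int_{0}^{1} \frac{3 \left(- u^{\frac{8}{3}} + u^{a}\right)}{2 \log{\left(u \right)}} \, du$.

Since $\dfrac{\partial}{\partial a}\,u^{a} = u^{a} \ln u$, the $\ln u$ in the denominator cancels and
$$\frac{dI}{da} = \int_{0}^{1} \frac{3}{2} u^{a} \, du = \frac{3}{2} \left[\frac{u^{a+1}}{a+1}\right]_0^1 = \frac{3}{2 \left(a + 1\right)}.$$

Integrating with respect to $a$ gives $I(a) = \log{\left(\frac{3 \sqrt{33} \left(a + 1\right)^{\frac{3}{2}}}{121} \right)} + C$.

At $a = \frac{8}{3}$ the integrand is identically $0$, so $I(\frac{8}{3}) = 0$. The closed form gives $0$, hence $C = 0$.

Setting $a = 2$:
$$I = \log{\left(\frac{27 \sqrt{11}}{121} \right)}.$$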